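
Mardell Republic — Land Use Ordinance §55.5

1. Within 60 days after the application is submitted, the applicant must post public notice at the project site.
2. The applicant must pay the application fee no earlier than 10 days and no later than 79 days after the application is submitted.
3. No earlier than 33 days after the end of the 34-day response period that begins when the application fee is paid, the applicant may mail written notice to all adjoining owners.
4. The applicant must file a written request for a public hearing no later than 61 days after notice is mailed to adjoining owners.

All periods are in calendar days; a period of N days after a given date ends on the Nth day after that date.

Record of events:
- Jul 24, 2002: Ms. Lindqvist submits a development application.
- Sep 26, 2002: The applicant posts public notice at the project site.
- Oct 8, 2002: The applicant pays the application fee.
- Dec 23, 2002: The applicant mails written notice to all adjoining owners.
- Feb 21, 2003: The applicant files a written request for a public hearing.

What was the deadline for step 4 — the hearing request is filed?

Feb 22, 2003

Step 4 runs from Dec 23, 2002, when notice is mailed to adjoining owners. 61 days after Dec 23, 2002 is Feb 22, 2003.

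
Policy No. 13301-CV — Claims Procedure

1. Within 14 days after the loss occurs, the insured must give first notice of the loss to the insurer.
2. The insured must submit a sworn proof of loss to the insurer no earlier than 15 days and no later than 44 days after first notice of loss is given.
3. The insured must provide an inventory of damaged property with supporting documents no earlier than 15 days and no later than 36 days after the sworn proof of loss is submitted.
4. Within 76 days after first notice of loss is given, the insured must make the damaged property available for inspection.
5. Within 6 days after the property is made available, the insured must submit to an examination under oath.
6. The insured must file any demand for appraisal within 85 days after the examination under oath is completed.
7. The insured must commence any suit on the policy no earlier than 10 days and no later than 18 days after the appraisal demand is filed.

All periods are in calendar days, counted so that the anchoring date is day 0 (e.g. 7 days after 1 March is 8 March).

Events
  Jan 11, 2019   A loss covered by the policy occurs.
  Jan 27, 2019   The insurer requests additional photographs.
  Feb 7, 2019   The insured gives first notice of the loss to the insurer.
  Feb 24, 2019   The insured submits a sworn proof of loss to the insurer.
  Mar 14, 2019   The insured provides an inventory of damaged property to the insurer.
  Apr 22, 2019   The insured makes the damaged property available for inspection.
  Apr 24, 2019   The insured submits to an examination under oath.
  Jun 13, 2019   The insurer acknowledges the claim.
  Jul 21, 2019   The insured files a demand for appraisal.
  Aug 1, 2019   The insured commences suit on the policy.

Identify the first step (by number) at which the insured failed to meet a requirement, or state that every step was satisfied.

Step 1: 14 days after Jan 11, 2019 (when the loss occurs) is Jan 25, 2019; Feb 7, 2019 misses that deadline by 13 days.
The procedure was therefore not followed at step 1.

Step 1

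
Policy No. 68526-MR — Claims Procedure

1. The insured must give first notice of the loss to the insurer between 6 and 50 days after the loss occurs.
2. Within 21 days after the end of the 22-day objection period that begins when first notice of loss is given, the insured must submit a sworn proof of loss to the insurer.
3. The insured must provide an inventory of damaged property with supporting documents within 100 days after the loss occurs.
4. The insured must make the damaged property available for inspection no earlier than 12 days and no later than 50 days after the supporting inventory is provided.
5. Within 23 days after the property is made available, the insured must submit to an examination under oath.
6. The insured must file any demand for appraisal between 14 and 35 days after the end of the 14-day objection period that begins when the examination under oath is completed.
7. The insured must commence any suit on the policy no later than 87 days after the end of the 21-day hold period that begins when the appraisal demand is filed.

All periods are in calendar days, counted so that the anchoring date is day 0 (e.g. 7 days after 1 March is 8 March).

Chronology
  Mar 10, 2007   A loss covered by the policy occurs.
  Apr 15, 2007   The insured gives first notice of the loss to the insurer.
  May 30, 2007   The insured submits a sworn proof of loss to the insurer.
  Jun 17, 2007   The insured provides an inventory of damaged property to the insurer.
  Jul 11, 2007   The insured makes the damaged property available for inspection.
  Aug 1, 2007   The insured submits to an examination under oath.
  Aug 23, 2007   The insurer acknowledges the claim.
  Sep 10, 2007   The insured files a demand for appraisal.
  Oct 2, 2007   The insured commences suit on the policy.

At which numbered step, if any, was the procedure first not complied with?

(1) the permitted window runs from Mar 10, 2007 + 6 = Mar 16, 2007 to Mar 10, 2007 + 50 = Apr 29, 2007; Apr 15, 2007 falls inside that range.
(2) due by May 7, 2007 + 21 days = May 28, 2007; not done until May 30, 2007, 2 days after the deadline.

Step 2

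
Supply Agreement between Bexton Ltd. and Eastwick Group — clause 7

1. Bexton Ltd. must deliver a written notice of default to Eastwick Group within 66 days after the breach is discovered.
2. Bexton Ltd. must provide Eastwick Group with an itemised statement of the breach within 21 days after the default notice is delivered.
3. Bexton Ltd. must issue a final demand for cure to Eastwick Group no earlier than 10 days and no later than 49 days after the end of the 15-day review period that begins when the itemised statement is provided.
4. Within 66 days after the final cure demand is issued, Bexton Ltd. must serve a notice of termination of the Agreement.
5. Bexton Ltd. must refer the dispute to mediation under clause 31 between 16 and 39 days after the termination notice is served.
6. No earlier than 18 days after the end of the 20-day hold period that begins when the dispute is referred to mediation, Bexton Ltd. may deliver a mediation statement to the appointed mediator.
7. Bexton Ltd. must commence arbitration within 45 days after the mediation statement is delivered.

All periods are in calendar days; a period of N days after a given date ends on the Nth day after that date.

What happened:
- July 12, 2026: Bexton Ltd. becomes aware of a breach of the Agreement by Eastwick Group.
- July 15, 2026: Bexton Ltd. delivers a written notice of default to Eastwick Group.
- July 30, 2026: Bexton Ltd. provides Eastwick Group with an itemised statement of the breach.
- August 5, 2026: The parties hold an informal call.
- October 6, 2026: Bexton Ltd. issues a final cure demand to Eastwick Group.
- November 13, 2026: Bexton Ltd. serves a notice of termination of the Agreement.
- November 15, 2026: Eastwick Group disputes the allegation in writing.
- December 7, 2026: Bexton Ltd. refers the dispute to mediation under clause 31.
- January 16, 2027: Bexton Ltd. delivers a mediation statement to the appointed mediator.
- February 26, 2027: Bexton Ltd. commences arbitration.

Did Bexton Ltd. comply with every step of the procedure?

(1) due by July 12, 2026 + 66 days = September 16, 2026; completed July 15, 2026, before the deadline.
(2) due by July 15, 2026 + 21 days = August 5, 2026; completed July 30, 2026, before the deadline.
(3) the permitted window runs from August 14, 2026 + 10 = August 24, 2026 to August 14, 2026 + 49 = October 2, 2026; October 6, 2026 is 4 days past the end of the window.
That is the first point of non-compliance.

No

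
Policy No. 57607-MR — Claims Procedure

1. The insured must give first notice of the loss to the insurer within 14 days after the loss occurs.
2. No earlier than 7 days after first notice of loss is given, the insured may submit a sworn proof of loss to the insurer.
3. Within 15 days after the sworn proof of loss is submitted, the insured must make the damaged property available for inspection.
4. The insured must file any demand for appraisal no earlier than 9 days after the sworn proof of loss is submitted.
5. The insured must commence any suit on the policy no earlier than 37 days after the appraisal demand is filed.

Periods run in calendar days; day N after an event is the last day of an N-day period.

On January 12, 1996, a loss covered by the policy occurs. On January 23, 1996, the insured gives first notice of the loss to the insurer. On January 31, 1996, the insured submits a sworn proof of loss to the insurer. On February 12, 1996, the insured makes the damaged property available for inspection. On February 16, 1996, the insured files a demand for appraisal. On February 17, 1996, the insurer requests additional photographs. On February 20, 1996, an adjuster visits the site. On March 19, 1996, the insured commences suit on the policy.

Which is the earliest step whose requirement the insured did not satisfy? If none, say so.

Step 1: 14 days after January 12, 1996 (when the loss occurs) is January 26, 1996; completed January 23, 1996, before the deadline.
Step 2: the earliest permitted date is 7 days after January 23, 1996 (when first notice of loss is given), i.e. January 30, 1996; January 31, 1996 is on or after that date.
Step 3: 15 days after January 31, 1996 (when the sworn proof of loss is submitted) is February 15, 1996; February 12, 1996 is within that limit.
Step 4: the earliest permitted date is 9 days after January 31, 1996 (when the sworn proof of loss is submitted), i.e. February 9, 1996; done February 16, 1996 — permitted.
Step 5: the earliest permitted date is 37 days after February 16, 1996 (when the appraisal demand is filed), i.e. March 24, 1996; done March 19, 1996 — 5 days too early.

Step 5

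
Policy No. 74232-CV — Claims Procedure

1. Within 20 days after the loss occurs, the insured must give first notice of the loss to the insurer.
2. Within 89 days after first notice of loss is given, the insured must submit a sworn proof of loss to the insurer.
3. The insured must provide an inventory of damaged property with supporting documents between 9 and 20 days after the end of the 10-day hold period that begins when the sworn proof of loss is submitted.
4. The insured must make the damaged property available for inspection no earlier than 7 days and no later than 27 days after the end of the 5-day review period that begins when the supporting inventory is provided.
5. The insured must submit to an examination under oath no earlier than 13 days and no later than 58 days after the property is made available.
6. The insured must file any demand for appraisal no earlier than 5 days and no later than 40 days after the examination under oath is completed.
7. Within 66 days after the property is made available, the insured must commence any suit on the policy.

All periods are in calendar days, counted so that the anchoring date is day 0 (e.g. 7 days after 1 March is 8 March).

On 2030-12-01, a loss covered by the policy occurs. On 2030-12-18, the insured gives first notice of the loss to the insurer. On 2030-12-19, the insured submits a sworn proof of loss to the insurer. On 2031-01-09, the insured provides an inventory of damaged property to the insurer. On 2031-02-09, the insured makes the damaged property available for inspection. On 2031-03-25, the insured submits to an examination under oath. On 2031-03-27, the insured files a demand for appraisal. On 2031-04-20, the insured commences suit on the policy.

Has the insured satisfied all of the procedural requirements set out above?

(1) due by 2030-12-01 + 20 days = 2030-12-21; completed 2030-12-18, before the deadline.
(2) due by 2030-12-18 + 89 days = 2031-03-17; completed 2030-12-19, before the deadline.
(3) the permitted window runs from 2030-12-29 + 9 = 2031-01-07 to 2030-12-29 + 20 = 2031-01-18; done 2031-01-09, which is between those dates.
(4) the permitted window runs from 2031-01-14 + 7 = 2031-01-21 to 2031-01-14 + 27 = 2031-02-10; 2031-02-09 falls inside that range.
(5) the permitted window runs from 2031-02-09 + 13 = 2031-02-22 to 2031-02-09 + 58 = 2031-04-08; done 2031-03-25 — within the window.
(6) the permitted window runs from 2031-03-25 + 5 = 2031-03-30 to 2031-03-25 + 40 = 2031-05-04; 2031-03-27 is 3 days too early.
The procedure was therefore not followed at step 6.

No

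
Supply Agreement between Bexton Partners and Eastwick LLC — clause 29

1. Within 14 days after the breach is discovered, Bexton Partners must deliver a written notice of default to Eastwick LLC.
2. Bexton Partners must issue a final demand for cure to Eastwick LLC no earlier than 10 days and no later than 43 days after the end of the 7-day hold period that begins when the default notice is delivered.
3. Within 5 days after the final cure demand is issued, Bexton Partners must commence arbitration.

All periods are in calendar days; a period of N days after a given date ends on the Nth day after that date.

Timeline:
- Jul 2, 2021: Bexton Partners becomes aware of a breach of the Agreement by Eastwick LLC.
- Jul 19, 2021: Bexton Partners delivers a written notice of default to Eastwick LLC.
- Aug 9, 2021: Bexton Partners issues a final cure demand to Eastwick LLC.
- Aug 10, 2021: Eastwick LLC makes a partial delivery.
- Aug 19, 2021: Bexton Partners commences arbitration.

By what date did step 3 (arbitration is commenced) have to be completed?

Step 3 runs from Aug 9, 2021, when the final cure demand is issued. 5 days after Aug 9, 2021 is Aug 14, 2021.

Aug 14, 2021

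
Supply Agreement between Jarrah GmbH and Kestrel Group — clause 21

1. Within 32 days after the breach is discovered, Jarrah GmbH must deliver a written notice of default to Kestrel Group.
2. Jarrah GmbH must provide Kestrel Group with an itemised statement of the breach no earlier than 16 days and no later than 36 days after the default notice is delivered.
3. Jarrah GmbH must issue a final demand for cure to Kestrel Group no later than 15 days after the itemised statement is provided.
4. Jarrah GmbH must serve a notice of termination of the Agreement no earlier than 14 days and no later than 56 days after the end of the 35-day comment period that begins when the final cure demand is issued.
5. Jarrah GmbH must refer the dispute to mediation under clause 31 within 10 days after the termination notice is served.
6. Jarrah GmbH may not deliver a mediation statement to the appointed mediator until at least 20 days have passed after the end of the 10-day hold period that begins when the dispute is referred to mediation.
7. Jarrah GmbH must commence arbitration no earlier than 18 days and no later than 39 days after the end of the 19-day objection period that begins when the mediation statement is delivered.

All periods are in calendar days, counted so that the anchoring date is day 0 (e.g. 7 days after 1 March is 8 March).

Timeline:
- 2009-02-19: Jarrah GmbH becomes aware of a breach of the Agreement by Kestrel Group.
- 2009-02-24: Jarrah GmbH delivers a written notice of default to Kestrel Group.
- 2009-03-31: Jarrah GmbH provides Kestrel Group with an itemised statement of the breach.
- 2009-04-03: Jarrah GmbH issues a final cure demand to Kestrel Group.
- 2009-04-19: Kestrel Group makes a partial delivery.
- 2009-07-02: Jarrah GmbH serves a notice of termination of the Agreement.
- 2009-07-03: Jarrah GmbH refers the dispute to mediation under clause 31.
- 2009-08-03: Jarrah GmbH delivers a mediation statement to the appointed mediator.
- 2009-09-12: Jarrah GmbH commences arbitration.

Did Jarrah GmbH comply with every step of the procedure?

Step 1: 32 days after 2009-02-19 (when the breach is discovered) is 2009-03-23; completed 2009-02-24, before the deadline.
Step 2: the window is 16–36 days after 2009-02-24 (when the default notice is delivered), so 2009-03-12 through 2009-04-01; done 2009-03-31, which is between those dates.
Step 3: 15 days after 2009-03-31 (when the itemised statement is provided) is 2009-04-15; done 2009-04-03 — timely.
Step 4: the window is 14–56 days after 2009-05-08 (end of the 35-day comment period, which began when the final cure demand is issued on 2009-04-03), so 2009-05-22 through 2009-07-03; done 2009-07-02, which is between those dates.
Step 5: 10 days after 2009-07-02 (when the termination notice is served) is 2009-07-12; completed 2009-07-03, before the deadline.
Step 6: the earliest permitted date is 20 days after 2009-07-13 (end of the 10-day hold period, which began when the dispute is referred to mediation on 2009-07-03), i.e. 2009-08-02; done 2009-08-03, after the minimum wait.
Step 7: the window is 18–39 days after 2009-08-22 (end of the 19-day objection period, which began when the mediation statement is delivered on 2009-08-03), so 2009-09-09 through 2009-09-30; done 2009-09-12 — within the window.

Yes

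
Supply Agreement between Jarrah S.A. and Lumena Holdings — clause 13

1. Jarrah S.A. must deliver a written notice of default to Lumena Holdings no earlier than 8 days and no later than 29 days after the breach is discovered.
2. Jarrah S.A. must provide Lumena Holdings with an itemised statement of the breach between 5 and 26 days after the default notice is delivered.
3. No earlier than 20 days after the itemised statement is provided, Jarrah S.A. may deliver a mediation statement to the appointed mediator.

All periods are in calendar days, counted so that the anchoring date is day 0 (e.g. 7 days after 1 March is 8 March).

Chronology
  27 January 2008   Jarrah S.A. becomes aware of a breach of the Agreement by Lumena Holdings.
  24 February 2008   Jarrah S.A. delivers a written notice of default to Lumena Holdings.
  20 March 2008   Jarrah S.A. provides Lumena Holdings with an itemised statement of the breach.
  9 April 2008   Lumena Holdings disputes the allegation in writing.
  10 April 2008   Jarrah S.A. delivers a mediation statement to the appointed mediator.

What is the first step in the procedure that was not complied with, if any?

None — every step was satisfied

Step 1: the window is 8–29 days after 27 January 2008 (when the breach is discovered), so 4 February 2008 through 25 February 2008; done 24 February 2008, which is between those dates.
Step 2: the window is 5–26 days after 24 February 2008 (when the default notice is delivered), so 29 February 2008 through 21 March 2008; 20 March 2008 falls inside that range.
Step 3: the earliest permitted date is 20 days after 20 March 2008 (when the itemised statement is provided), i.e. 9 April 2008; done 10 April 2008 — permitted.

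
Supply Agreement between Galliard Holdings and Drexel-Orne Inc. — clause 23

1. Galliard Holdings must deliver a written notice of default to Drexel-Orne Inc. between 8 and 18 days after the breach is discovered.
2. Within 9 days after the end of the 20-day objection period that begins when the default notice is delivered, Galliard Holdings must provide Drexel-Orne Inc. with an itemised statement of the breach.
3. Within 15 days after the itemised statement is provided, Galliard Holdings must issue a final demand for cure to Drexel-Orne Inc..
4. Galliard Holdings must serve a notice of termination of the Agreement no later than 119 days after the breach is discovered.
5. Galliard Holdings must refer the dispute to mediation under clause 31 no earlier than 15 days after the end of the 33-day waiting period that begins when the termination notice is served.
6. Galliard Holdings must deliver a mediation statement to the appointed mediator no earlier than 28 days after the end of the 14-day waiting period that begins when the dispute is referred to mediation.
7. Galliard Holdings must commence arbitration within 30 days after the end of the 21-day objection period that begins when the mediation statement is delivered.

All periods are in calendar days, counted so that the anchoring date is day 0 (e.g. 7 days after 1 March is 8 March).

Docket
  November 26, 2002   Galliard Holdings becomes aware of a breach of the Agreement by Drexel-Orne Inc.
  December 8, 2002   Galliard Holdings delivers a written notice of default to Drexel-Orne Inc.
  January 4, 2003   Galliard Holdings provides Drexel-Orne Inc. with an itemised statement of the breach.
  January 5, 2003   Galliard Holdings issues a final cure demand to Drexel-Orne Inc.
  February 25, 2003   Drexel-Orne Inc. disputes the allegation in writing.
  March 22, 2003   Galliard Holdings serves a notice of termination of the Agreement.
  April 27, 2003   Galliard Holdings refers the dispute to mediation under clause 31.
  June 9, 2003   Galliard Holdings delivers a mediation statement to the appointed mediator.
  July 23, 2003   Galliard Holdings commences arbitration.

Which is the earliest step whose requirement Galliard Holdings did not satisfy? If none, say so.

Step 5

(1) the permitted window runs from November 26, 2002 + 8 = December 4, 2002 to November 26, 2002 + 18 = December 14, 2002; December 8, 2002 falls inside that range.
(2) due by December 28, 2002 + 9 days = January 6, 2003; done January 4, 2003 — timely.
(3) due by January 4, 2003 + 15 days = January 19, 2003; January 5, 2003 is within that limit.
(4) due by November 26, 2002 + 119 days = March 25, 2003; March 22, 2003 is within that limit.
(5) permitted from April 24, 2003 + 15 days = May 9, 2003 onward; April 27, 2003 is 12 days before the earliest permitted date.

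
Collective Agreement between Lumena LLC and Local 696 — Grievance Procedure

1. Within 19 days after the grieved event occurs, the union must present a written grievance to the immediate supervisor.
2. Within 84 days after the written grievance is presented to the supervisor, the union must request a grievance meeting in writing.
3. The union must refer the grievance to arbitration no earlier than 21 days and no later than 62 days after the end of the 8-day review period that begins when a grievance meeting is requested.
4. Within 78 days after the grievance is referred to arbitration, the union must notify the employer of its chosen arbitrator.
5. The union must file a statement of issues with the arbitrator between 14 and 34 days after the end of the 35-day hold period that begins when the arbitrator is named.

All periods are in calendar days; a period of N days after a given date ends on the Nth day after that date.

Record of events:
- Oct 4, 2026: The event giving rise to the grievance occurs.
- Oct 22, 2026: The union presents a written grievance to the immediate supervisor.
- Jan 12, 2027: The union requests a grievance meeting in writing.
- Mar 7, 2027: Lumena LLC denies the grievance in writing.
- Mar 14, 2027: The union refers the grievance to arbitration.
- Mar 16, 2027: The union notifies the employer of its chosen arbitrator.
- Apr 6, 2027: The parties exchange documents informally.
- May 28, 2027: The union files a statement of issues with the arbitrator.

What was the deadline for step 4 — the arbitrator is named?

Step 4 runs from Mar 14, 2027, when the grievance is referred to arbitration. 78 days after Mar 14, 2027 is May 31, 2027.

May 31, 2027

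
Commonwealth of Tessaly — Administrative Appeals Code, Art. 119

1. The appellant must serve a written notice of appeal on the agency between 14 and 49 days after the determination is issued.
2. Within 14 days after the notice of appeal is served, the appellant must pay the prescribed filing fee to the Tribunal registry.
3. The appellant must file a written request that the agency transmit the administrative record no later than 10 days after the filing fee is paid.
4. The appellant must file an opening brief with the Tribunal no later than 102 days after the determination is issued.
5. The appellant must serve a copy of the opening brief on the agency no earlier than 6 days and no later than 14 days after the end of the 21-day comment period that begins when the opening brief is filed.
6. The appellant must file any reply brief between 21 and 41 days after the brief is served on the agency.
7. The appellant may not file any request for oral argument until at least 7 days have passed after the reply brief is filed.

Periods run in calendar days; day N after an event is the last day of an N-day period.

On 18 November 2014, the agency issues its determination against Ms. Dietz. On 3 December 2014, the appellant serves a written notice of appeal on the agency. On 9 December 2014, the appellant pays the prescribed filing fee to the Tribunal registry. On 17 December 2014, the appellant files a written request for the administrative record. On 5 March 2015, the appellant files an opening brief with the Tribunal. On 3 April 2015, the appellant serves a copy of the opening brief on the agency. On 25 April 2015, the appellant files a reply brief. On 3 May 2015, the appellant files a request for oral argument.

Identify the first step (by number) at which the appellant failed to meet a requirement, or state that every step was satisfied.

Step 4

Step 1: the window is 14–49 days after 18 November 2014 (when the determination is issued), so 2 December 2014 through 6 January 2015; 3 December 2014 falls inside that range.
Step 2: 14 days after 3 December 2014 (when the notice of appeal is served) is 17 December 2014; completed 9 December 2014, before the deadline.
Step 3: 10 days after 9 December 2014 (when the filing fee is paid) is 19 December 2014; completed 17 December 2014, before the deadline.
Step 4: 102 days after 18 November 2014 (when the determination is issued) is 28 February 2015; not done until 5 March 2015, 5 days after the deadline.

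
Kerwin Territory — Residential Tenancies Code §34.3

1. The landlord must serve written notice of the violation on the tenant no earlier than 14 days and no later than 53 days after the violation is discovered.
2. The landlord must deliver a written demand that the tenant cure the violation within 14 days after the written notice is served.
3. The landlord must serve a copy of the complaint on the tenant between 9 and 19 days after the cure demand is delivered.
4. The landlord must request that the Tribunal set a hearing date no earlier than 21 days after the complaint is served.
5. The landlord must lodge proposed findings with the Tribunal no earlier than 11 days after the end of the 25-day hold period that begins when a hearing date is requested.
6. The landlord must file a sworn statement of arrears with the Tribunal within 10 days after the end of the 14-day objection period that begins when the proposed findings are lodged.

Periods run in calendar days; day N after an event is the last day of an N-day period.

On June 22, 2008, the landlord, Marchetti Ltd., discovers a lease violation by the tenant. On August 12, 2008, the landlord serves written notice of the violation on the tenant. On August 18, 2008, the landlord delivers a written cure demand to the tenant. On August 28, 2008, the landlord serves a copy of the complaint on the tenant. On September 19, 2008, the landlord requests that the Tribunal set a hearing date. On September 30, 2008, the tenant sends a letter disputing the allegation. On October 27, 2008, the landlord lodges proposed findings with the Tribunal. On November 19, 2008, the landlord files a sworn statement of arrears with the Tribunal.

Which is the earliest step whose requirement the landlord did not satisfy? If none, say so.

None — every step was satisfied

(1) the permitted window runs from June 22, 2008 + 14 = July 6, 2008 to June 22, 2008 + 53 = August 14, 2008; done August 12, 2008, which is between those dates.
(2) due by August 12, 2008 + 14 days = August 26, 2008; August 18, 2008 is within that limit.
(3) the permitted window runs from August 18, 2008 + 9 = August 27, 2008 to August 18, 2008 + 19 = September 6, 2008; done August 28, 2008 — within the window.
(4) permitted from August 28, 2008 + 21 days = September 18, 2008 onward; September 19, 2008 is on or after that date.
(5) permitted from October 14, 2008 + 11 days = October 25, 2008 onward; done October 27, 2008 — permitted.
(6) due by November 10, 2008 + 10 days = November 20, 2008; completed November 19, 2008, before the deadline.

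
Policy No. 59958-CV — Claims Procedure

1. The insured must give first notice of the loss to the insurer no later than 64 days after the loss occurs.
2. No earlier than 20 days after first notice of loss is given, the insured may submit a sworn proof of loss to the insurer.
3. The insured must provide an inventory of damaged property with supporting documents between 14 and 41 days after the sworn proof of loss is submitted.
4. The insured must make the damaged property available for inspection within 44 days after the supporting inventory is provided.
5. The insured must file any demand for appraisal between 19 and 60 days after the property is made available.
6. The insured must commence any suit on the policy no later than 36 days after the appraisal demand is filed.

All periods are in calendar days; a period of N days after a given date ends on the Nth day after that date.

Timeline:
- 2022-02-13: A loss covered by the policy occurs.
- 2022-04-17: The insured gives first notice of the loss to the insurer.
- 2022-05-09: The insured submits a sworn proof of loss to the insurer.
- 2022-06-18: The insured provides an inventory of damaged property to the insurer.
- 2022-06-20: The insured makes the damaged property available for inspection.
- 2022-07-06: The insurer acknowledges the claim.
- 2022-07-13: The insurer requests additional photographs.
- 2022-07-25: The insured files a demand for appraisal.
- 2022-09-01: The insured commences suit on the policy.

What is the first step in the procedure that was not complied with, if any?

Step 6

(1) due by 2022-02-13 + 64 days = 2022-04-18; 2022-04-17 is within that limit.
(2) permitted from 2022-04-17 + 20 days = 2022-05-07 onward; done 2022-05-09 — permitted.
(3) the permitted window runs from 2022-05-09 + 14 = 2022-05-23 to 2022-05-09 + 41 = 2022-06-19; done 2022-06-18, which is between those dates.
(4) due by 2022-06-18 + 44 days = 2022-08-01; completed 2022-06-20, before the deadline.
(5) the permitted window runs from 2022-06-20 + 19 = 2022-07-09 to 2022-06-20 + 60 = 2022-08-19; 2022-07-25 falls inside that range.
(6) due by 2022-07-25 + 36 days = 2022-08-30; done 2022-09-01 — 2 days late.
The analysis stops there.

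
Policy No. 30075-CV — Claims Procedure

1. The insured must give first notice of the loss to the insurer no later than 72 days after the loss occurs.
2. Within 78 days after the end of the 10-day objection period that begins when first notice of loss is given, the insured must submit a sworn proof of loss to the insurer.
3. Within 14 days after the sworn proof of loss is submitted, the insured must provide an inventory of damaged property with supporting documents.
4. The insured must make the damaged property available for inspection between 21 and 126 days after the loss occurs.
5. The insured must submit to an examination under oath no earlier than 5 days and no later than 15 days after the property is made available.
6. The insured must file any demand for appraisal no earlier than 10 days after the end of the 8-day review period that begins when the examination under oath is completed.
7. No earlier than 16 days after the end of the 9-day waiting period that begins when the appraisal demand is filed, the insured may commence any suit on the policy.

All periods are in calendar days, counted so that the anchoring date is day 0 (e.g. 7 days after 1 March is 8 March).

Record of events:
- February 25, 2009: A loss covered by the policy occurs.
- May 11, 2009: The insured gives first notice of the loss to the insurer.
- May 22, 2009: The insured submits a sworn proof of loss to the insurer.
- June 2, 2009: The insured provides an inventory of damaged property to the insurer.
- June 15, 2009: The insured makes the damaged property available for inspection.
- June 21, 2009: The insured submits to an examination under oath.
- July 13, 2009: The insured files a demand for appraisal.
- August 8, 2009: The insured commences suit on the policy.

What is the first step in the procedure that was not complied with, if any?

Step 1

Step 1: 72 days after February 25, 2009 (when the loss occurs) is May 8, 2009; done May 11, 2009 — 3 days late.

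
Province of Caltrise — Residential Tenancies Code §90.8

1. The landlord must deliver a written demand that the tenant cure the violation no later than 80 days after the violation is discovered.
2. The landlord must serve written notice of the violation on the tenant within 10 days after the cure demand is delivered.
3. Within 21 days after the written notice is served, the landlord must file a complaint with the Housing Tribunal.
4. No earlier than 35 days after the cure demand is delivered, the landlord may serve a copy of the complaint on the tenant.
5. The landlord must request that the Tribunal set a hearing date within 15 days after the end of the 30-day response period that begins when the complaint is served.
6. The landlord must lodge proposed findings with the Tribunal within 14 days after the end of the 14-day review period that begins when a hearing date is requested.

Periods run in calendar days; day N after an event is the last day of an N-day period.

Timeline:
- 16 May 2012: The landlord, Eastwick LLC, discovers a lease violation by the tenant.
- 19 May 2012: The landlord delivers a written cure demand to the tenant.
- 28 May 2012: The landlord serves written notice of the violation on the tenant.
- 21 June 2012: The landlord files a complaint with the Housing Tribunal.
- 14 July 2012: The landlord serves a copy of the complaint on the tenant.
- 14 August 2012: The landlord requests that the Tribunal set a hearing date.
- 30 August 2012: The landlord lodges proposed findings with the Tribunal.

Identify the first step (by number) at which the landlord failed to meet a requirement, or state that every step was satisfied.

Step 3

Step 1 — counting 80 days from 16 May 2012 (when the violation is discovered) gives a deadline of 4 August 2012; 19 May 2012 is within that limit.
Step 2 — counting 10 days from 19 May 2012 (when the cure demand is delivered) gives a deadline of 29 May 2012; completed 28 May 2012, before the deadline.
Step 3 — counting 21 days from 28 May 2012 (when the written notice is served) gives a deadline of 18 June 2012; not done until 21 June 2012, 3 days after the deadline.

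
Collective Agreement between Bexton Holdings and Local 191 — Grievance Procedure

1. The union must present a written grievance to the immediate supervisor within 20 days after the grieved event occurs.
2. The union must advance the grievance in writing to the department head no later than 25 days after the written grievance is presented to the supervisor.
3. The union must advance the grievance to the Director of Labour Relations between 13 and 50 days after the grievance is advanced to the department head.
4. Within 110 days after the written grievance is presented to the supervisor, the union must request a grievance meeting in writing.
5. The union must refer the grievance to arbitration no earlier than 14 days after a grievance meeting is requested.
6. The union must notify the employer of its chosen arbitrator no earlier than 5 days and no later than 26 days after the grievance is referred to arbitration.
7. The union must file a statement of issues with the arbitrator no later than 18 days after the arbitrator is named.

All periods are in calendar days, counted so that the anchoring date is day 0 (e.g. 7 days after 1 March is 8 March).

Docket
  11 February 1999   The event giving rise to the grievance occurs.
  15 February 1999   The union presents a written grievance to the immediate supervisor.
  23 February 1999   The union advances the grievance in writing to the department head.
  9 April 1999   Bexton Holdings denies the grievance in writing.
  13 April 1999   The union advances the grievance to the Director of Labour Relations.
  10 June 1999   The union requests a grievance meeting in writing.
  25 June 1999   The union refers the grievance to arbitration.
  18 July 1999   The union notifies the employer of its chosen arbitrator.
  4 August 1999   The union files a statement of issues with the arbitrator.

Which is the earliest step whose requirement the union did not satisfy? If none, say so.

Step 1: 20 days after 11 February 1999 (when the grieved event occurs) is 3 March 1999; completed 15 February 1999, before the deadline.
Step 2: 25 days after 15 February 1999 (when the written grievance is presented to the supervisor) is 12 March 1999; done 23 February 1999 — timely.
Step 3: the window is 13–50 days after 23 February 1999 (when the grievance is advanced to the department head), so 8 March 1999 through 14 April 1999; done 13 April 1999 — within the window.
Step 4: 110 days after 15 February 1999 (when the written grievance is presented to the supervisor) is 5 June 1999; 10 June 1999 misses that deadline by 5 days.
No need to go further; step 4 was not satisfied.

Step 4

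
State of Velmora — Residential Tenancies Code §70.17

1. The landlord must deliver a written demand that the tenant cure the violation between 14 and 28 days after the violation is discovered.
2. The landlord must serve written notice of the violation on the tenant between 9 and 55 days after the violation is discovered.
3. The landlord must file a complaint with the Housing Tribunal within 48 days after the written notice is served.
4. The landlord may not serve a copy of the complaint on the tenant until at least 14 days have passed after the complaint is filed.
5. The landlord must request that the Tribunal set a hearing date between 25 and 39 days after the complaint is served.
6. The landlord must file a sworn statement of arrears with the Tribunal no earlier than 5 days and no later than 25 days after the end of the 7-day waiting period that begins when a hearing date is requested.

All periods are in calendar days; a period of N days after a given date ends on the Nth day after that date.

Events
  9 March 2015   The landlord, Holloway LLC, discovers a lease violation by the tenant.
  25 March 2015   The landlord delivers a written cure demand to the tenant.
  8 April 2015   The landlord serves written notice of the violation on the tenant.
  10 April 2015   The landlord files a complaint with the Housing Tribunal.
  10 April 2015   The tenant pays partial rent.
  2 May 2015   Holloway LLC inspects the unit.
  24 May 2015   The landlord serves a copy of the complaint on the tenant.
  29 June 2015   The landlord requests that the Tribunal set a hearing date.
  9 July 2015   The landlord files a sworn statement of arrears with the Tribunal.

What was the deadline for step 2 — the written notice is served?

3 May 2015

Step 2 runs from 9 March 2015, when the violation is discovered. The window is 9–55 days after 9 March 2015; it closes on 3 May 2015.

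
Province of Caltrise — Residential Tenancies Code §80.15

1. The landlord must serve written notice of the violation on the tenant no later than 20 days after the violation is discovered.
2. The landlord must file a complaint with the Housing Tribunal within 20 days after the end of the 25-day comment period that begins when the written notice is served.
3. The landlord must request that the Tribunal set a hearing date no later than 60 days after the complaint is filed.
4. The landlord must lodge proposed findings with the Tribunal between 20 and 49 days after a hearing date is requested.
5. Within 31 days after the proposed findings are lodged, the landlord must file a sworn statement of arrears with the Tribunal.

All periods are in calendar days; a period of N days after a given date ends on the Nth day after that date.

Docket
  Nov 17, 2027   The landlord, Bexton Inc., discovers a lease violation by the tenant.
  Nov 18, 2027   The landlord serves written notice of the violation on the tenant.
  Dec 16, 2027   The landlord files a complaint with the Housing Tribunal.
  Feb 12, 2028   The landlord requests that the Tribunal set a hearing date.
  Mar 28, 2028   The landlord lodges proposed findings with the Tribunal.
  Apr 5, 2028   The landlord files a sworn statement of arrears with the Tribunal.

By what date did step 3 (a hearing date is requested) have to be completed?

Step 3 runs from Dec 16, 2027, when the complaint is filed. 60 days after Dec 16, 2027 is Feb 14, 2028.

Feb 14, 2028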